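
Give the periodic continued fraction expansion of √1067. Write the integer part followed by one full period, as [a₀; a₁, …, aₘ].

[32; 1, 1, 1, 64]

a₀ = ⌊√1067⌋ = 32.
With m₀=0, d₀=1 and mₖ₊₁ = dₖaₖ − mₖ, dₖ₊₁ = (n − mₖ₊₁²)/dₖ, aₖ₊₁ = ⌊(a₀+mₖ₊₁)/dₖ₊₁⌋:
  k=1: m=32, d=43, a=1
  k=2: m=11, d=22, a=1
  k=3: m=11, d=43, a=1
  k=4: m=32, d=1, a=64
d=1 and a=2a₀=64 at k=4, so the next step gives (m, d) = (32, 43) again — its k=1 value — and the period has length 4.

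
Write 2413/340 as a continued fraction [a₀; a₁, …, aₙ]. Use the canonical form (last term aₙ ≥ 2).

[7; 10, 3, 3, 3]

2413 = 7×340 + 33
340 = 10×33 + 10
33 = 3×10 + 3
10 = 3×3 + 1
3 = 3×1 + 0  (stop)
So 2413/340 = [7; 10, 3, 3, 3].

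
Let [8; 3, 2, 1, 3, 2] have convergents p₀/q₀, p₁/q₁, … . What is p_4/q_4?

307/37

Using pₖ = aₖpₖ₋₁ + pₖ₋₂, qₖ = aₖqₖ₋₁ + qₖ₋₂ (with p₋₁=1, p₋₂=0, q₋₁=0, q₋₂=1):
  k=0: a=8, p=8, q=1
  k=1: a=3, p=25, q=3
  k=2: a=2, p=58, q=7
  k=3: a=1, p=83, q=10
  k=4: a=3, p=307, q=37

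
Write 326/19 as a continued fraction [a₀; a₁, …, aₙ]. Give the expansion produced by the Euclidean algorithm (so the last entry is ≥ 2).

[17; 6, 3]

326 = 17*19 + 3
19 = 6*3 + 1
3 = 3*1 + 0  (stop)
So 326/19 = [17; 6, 3].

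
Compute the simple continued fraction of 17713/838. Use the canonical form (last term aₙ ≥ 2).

17713 = 21·838 + 115
838 = 7·115 + 33
115 = 3·33 + 16
33 = 2·16 + 1
16 = 16·1 + 0  (stop)
So 17713/838 = [21; 7, 3, 2, 16].

[21; 7, 3, 2, 16]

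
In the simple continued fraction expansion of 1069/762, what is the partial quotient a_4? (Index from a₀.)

2

1069 = 1·762 + 307   →  a_0 = 1
762 = 2·307 + 148   →  a_1 = 2
307 = 2·148 + 11   →  a_2 = 2
148 = 13·11 + 5   →  a_3 = 13
11 = 2·5 + 1   →  a_4 = 2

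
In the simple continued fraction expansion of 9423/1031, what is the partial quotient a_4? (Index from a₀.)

1

9423 = 9·1031 + 144   →  a_0 = 9
1031 = 7·144 + 23   →  a_1 = 7
144 = 6·23 + 6   →  a_2 = 6
23 = 3·6 + 5   →  a_3 = 3
6 = 1·5 + 1   →  a_4 = 1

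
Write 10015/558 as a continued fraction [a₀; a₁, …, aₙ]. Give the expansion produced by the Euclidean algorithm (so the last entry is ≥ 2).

[17; 1, 18, 4, 7]

10015 = 17×558 + 529
558 = 1×529 + 29
529 = 18×29 + 7
29 = 4×7 + 1
7 = 7×1 + 0  (stop)
So 10015/558 = [17; 1, 18, 4, 7].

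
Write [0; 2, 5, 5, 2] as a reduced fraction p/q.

Fold from the inside: start with 2/1.
  5 + 1/2 = 11/2
  5 + 2/11 = 57/11
  2 + 11/57 = 125/57
  0 + 57/125 = 57/125

57/125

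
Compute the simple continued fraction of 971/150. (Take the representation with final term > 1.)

971 = 6·150 + 71
150 = 2·71 + 8
71 = 8·8 + 7
8 = 1·7 + 1
7 = 7·1 + 0  (stop)
So 971/150 = [6; 2, 8, 1, 7].

[6; 2, 8, 1, 7]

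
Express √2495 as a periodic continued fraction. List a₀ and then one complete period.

a₀ = ⌊√2495⌋ = 49.

[49; 1, 18, 1, 98]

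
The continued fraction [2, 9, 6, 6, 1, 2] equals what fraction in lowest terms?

Fold from the inside: start with 2/1.
  1 + 1/2 = 3/2
  6 + 2/3 = 20/3
  6 + 3/20 = 123/20
  9 + 20/123 = 1127/123
  2 + 123/1127 = 2377/1127

2377/1127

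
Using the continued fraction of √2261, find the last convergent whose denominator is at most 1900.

89917/1891

√2261 = [47; 1, 1, 4, 1, 1, 94, …] (period length 6).
Convergents:
  p_0/q_0 = 47/1
  p_1/q_1 = 48/1
  p_2/q_2 = 95/2
  p_3/q_3 = 428/9
  p_4/q_4 = 523/11
  p_5/q_5 = 951/20
  p_6/q_6 = 89917/1891
  p_7/q_7 = 90868/1911
q_6 = 1891 ≤ 1900 < 1911 = q_7, so the answer is 89917/1891.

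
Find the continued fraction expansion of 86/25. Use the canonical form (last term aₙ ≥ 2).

86 = 3*25 + 11
25 = 2*11 + 3
11 = 3*3 + 2
3 = 1*2 + 1
2 = 2*1 + 0  (stop)
So 86/25 = [3; 2, 3, 1, 2].

[3; 2, 3, 1, 2]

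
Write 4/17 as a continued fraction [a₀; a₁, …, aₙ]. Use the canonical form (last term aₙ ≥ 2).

[0; 4, 4]

4 = 0·17 + 4
17 = 4·4 + 1
4 = 4·1 + 0  (stop)
So 4/17 = [0; 4, 4].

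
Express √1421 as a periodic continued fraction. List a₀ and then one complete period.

[37; 1, 2, 3, 2, 3, 2, 1, 74]

a₀ = ⌊√1421⌋ = 37.
With m₀=0, d₀=1 and mₖ₊₁ = dₖaₖ − mₖ, dₖ₊₁ = (n − mₖ₊₁²)/dₖ, aₖ₊₁ = ⌊(a₀+mₖ₊₁)/dₖ₊₁⌋:
  k=1: m=37, d=52, a=1
  k=2: m=15, d=23, a=2
  k=3: m=31, d=20, a=3
  k=4: m=29, d=29, a=2
  k=5: m=29, d=20, a=3
  k=6: m=31, d=23, a=2
  k=7: m=15, d=52, a=1
  k=8: m=37, d=1, a=74
d=1 and a=2a₀=74 at k=8, so the next step gives (m, d) = (37, 52) again — its k=1 value — and the period has length 8.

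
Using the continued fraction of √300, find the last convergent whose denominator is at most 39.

433/25

√300 = [17; 3, 8, 3, 34, …] (period length 4).
Convergents:
  p_0/q_0 = 17/1
  p_1/q_1 = 52/3
  p_2/q_2 = 433/25
  p_3/q_3 = 1351/78
q_2 = 25 ≤ 39 < 78 = q_3, so the answer is 433/25.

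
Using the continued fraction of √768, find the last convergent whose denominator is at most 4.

√768 = [27; 1, 2, 2, 13, 2, 2, 1, 54, …] (period length 8).
Convergents:
  p_0/q_0 = 27/1
  p_1/q_1 = 28/1
  p_2/q_2 = 83/3
  p_3/q_3 = 194/7
q_2 = 3 ≤ 4 < 7 = q_3, so the answer is 83/3.

83/3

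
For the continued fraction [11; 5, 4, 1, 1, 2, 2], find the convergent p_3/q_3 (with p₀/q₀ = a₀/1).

Using pₖ = aₖpₖ₋₁ + pₖ₋₂, qₖ = aₖqₖ₋₁ + qₖ₋₂ (with p₋₁=1, p₋₂=0, q₋₁=0, q₋₂=1):
  k=0: a=11, p=11, q=1
  k=1: a=5, p=56, q=5
  k=2: a=4, p=235, q=21
  k=3: a=1, p=291, q=26

291/26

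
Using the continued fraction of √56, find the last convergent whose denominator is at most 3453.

√56 = [7; 2, 14, …] (period length 2).
Convergents:
  p_0/q_0 = 7/1
  p_1/q_1 = 15/2
  p_2/q_2 = 217/29
  p_3/q_3 = 449/60
  p_4/q_4 = 6503/869
  p_5/q_5 = 13455/1798
  p_6/q_6 = 194873/26041
q_5 = 1798 ≤ 3453 < 26041 = q_6, so the answer is 13455/1798.

13455/1798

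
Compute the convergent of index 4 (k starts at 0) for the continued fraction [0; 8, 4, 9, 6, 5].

226/1863

Using pₖ = aₖpₖ₋₁ + pₖ₋₂, qₖ = aₖqₖ₋₁ + qₖ₋₂ (with p₋₁=1, p₋₂=0, q₋₁=0, q₋₂=1):
  k=0: a=0, p=0, q=1
  k=1: a=8, p=1, q=8
  k=2: a=4, p=4, q=33
  k=3: a=9, p=37, q=305
  k=4: a=6, p=226, q=1863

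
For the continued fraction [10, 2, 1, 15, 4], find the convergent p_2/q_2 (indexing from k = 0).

Using pₖ = aₖpₖ₋₁ + pₖ₋₂, qₖ = aₖqₖ₋₁ + qₖ₋₂ (with p₋₁=1, p₋₂=0, q₋₁=0, q₋₂=1):
  k=0: a=10, p=10, q=1
  k=1: a=2, p=21, q=2
  k=2: a=1, p=31, q=3

31/3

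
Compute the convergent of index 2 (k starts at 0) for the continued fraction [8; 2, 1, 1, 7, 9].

Using pₖ = aₖpₖ₋₁ + pₖ₋₂, qₖ = aₖqₖ₋₁ + qₖ₋₂ (with p₋₁=1, p₋₂=0, q₋₁=0, q₋₂=1):
  k=0: a=8, p=8, q=1
  k=1: a=2, p=17, q=2
  k=2: a=1, p=25, q=3

25/3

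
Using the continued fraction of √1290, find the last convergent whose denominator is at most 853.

√1290 = [35; 1, 10, 1, 70, …] (period length 4).
Convergents:
  p_0/q_0 = 35/1
  p_1/q_1 = 36/1
  p_2/q_2 = 395/11
  p_3/q_3 = 431/12
  p_4/q_4 = 30565/851
  p_5/q_5 = 30996/863
q_4 = 851 ≤ 853 < 863 = q_5, so the answer is 30565/851.

30565/851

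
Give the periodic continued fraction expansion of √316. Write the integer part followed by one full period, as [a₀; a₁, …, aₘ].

a₀ = ⌊√316⌋ = 17.

[17; 1, 3, 2, 8, 2, 3, 1, 34]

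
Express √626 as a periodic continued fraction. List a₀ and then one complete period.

[25; 50]

a₀ = ⌊√626⌋ = 25.
With m₀=0, d₀=1 and mₖ₊₁ = dₖaₖ − mₖ, dₖ₊₁ = (n − mₖ₊₁²)/dₖ, aₖ₊₁ = ⌊(a₀+mₖ₊₁)/dₖ₊₁⌋:
  k=1: m=25, d=1, a=50
d=1 and a=2a₀=50 at k=1, so the next step gives (m, d) = (25, 1) again — its k=1 value — and the period has length 1.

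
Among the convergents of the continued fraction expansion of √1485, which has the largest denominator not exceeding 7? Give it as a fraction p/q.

√1485 = [38; 1, 1, 6, 1, 1, 76, …] (period length 6).
Convergents:
  p_0/q_0 = 38/1
  p_1/q_1 = 39/1
  p_2/q_2 = 77/2
  p_3/q_3 = 501/13
q_2 = 2 ≤ 7 < 13 = q_3, so the answer is 77/2.

77/2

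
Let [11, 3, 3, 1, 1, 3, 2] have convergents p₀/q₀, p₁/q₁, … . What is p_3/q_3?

Using pₖ = aₖpₖ₋₁ + pₖ₋₂, qₖ = aₖqₖ₋₁ + qₖ₋₂ (with p₋₁=1, p₋₂=0, q₋₁=0, q₋₂=1):
  k=0: a=11, p=11, q=1
  k=1: a=3, p=34, q=3
  k=2: a=3, p=113, q=10
  k=3: a=1, p=147, q=13

147/13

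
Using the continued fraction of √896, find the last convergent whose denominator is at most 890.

26461/884

√896 = [29; 1, 13, 1, 58, …] (period length 4).
Convergents:
  p_0/q_0 = 29/1
  p_1/q_1 = 30/1
  p_2/q_2 = 419/14
  p_3/q_3 = 449/15
  p_4/q_4 = 26461/884
  p_5/q_5 = 26910/899
q_4 = 884 ≤ 890 < 899 = q_5, so the answer is 26461/884.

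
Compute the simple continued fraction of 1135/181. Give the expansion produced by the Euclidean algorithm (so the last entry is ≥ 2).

1135 = 6×181 + 49
181 = 3×49 + 34
49 = 1×34 + 15
34 = 2×15 + 4
15 = 3×4 + 3
4 = 1×3 + 1
3 = 3×1 + 0  (stop)
So 1135/181 = [6; 3, 1, 2, 3, 1, 3].

[6; 3, 1, 2, 3, 1, 3]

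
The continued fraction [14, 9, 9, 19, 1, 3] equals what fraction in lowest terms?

Fold from the inside: start with 3/1.
  1 + 1/3 = 4/3
  19 + 3/4 = 79/4
  9 + 4/79 = 715/79
  9 + 79/715 = 6514/715
  14 + 715/6514 = 91911/6514

91911/6514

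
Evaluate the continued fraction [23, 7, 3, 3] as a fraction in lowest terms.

Fold from the inside: start with 3/1.
  3 + 1/3 = 10/3
  7 + 3/10 = 73/10
  23 + 10/73 = 1689/73

1689/73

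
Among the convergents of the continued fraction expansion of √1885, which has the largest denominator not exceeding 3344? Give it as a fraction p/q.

√1885 = [43; 2, 2, 2, 86, …] (period length 4).
Convergents:
  p_0/q_0 = 43/1
  p_1/q_1 = 87/2
  p_2/q_2 = 217/5
  p_3/q_3 = 521/12
  p_4/q_4 = 45023/1037
  p_5/q_5 = 90567/2086
  p_6/q_6 = 226157/5209
q_5 = 2086 ≤ 3344 < 5209 = q_6, so the answer is 90567/2086.

90567/2086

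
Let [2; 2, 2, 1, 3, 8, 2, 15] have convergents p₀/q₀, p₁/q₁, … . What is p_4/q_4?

Using pₖ = aₖpₖ₋₁ + pₖ₋₂, qₖ = aₖqₖ₋₁ + qₖ₋₂ (with p₋₁=1, p₋₂=0, q₋₁=0, q₋₂=1):
  k=0: a=2, p=2, q=1
  k=1: a=2, p=5, q=2
  k=2: a=2, p=12, q=5
  k=3: a=1, p=17, q=7
  k=4: a=3, p=63, q=26

63/26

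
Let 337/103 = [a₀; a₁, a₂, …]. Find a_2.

337 = 3·103 + 28   →  a_0 = 3
103 = 3·28 + 19   →  a_1 = 3
28 = 1·19 + 9   →  a_2 = 1

1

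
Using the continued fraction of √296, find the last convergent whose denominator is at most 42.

671/39

√296 = [17; 4, 1, 7, 1, 4, 34, …] (period length 6).
Convergents:
  p_0/q_0 = 17/1
  p_1/q_1 = 69/4
  p_2/q_2 = 86/5
  p_3/q_3 = 671/39
  p_4/q_4 = 757/44
q_3 = 39 ≤ 42 < 44 = q_4, so the answer is 671/39.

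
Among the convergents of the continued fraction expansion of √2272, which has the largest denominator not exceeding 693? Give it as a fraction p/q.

√2272 = [47; 1, 1, 1, 94, …] (period length 4).
Convergents:
  p_0/q_0 = 47/1
  p_1/q_1 = 48/1
  p_2/q_2 = 95/2
  p_3/q_3 = 143/3
  p_4/q_4 = 13537/284
  p_5/q_5 = 13680/287
  p_6/q_6 = 27217/571
  p_7/q_7 = 40897/858
q_6 = 571 ≤ 693 < 858 = q_7, so the answer is 27217/571.

27217/571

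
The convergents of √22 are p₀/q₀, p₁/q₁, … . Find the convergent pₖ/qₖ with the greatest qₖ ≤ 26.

√22 = [4; 1, 2, 4, 2, 1, 8, …] (period length 6).
Convergents:
  p_0/q_0 = 4/1
  p_1/q_1 = 5/1
  p_2/q_2 = 14/3
  p_3/q_3 = 61/13
  p_4/q_4 = 136/29
q_3 = 13 ≤ 26 < 29 = q_4, so the answer is 61/13.

61/13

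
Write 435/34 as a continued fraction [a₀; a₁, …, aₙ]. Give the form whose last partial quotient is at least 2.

[12; 1, 3, 1, 6]

435 = 12*34 + 27
34 = 1*27 + 7
27 = 3*7 + 6
7 = 1*6 + 1
6 = 6*1 + 0  (stop)
So 435/34 = [12; 1, 3, 1, 6].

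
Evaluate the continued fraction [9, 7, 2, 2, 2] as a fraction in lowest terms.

Using pₖ = aₖpₖ₋₁ + pₖ₋₂ and qₖ = aₖqₖ₋₁ + qₖ₋₂:
  k=0: a=9, p=9, q=1
  k=1: a=7, p=64, q=7
  k=2: a=2, p=137, q=15
  k=3: a=2, p=338, q=37
  k=4: a=2, p=813, q=89

813/89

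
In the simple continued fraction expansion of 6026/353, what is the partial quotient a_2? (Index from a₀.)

6026 = 17·353 + 25   →  a_0 = 17
353 = 14·25 + 3   →  a_1 = 14
25 = 8·3 + 1   →  a_2 = 8

8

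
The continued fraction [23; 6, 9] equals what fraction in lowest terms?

1274/55

Fold from the inside: start with 9/1.
  6 + 1/9 = 55/9
  23 + 9/55 = 1274/55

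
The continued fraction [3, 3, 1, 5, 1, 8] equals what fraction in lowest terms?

Fold from the inside: start with 8/1.
  1 + 1/8 = 9/8
  5 + 8/9 = 53/9
  1 + 9/53 = 62/53
  3 + 53/62 = 239/62
  3 + 62/239 = 779/239

779/239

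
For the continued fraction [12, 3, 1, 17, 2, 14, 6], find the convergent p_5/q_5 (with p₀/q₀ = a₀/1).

25916/2115

Using pₖ = aₖpₖ₋₁ + pₖ₋₂, qₖ = aₖqₖ₋₁ + qₖ₋₂ (with p₋₁=1, p₋₂=0, q₋₁=0, q₋₂=1):
  k=0: a=12, p=12, q=1
  k=1: a=3, p=37, q=3
  k=2: a=1, p=49, q=4
  k=3: a=17, p=870, q=71
  k=4: a=2, p=1789, q=146
  k=5: a=14, p=25916, q=2115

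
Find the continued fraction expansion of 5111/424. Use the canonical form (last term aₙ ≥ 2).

[12; 18, 2, 3, 3]

5111 = 12·424 + 23
424 = 18·23 + 10
23 = 2·10 + 3
10 = 3·3 + 1
3 = 3·1 + 0  (stop)
So 5111/424 = [12; 18, 2, 3, 3].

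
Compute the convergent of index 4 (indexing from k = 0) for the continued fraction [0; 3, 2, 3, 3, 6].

23/79

Using pₖ = aₖpₖ₋₁ + pₖ₋₂, qₖ = aₖqₖ₋₁ + qₖ₋₂ (with p₋₁=1, p₋₂=0, q₋₁=0, q₋₂=1):
  k=0: a=0, p=0, q=1
  k=1: a=3, p=1, q=3
  k=2: a=2, p=2, q=7
  k=3: a=3, p=7, q=24
  k=4: a=3, p=23, q=79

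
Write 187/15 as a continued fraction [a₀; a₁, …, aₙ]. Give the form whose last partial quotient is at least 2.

187 = 12*15 + 7
15 = 2*7 + 1
7 = 7*1 + 0  (stop)
So 187/15 = [12; 2, 7].

[12; 2, 7]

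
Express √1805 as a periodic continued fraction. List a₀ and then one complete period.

[42; 2, 16, 2, 84]

a₀ = ⌊√1805⌋ = 42.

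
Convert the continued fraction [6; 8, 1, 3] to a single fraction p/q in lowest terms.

214/35

Using pₖ = aₖpₖ₋₁ + pₖ₋₂ and qₖ = aₖqₖ₋₁ + qₖ₋₂:
  k=0: a=6, p=6, q=1
  k=1: a=8, p=49, q=8
  k=2: a=1, p=55, q=9
  k=3: a=3, p=214, q=35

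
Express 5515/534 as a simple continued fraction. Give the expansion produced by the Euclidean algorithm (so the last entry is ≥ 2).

5515 = 10·534 + 175
534 = 3·175 + 9
175 = 19·9 + 4
9 = 2·4 + 1
4 = 4·1 + 0  (stop)
So 5515/534 = [10; 3, 19, 2, 4].

[10; 3, 19, 2, 4]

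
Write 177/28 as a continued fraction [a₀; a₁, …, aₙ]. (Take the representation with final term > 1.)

177 = 6·28 + 9
28 = 3·9 + 1
9 = 9·1 + 0  (stop)
So 177/28 = [6; 3, 9].

[6; 3, 9]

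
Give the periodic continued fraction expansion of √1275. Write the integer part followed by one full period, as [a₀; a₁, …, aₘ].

a₀ = ⌊√1275⌋ = 35.
With m₀=0, d₀=1 and mₖ₊₁ = dₖaₖ − mₖ, dₖ₊₁ = (n − mₖ₊₁²)/dₖ, aₖ₊₁ = ⌊(a₀+mₖ₊₁)/dₖ₊₁⌋:
  k=1: m=35, d=50, a=1
  k=2: m=15, d=21, a=2
  k=3: m=27, d=26, a=2
  k=4: m=25, d=25, a=2
  k=5: m=25, d=26, a=2
  k=6: m=27, d=21, a=2
  k=7: m=15, d=50, a=1
  k=8: m=35, d=1, a=70
d=1 and a=2a₀=70 at k=8, so the next step gives (m, d) = (35, 50) again — its k=1 value — and the period has length 8.

[35; 1, 2, 2, 2, 2, 2, 1, 70]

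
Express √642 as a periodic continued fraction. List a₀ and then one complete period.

[25; 2, 1, 24, 1, 2, 50]

a₀ = ⌊√642⌋ = 25.
With m₀=0, d₀=1 and mₖ₊₁ = dₖaₖ − mₖ, dₖ₊₁ = (n − mₖ₊₁²)/dₖ, aₖ₊₁ = ⌊(a₀+mₖ₊₁)/dₖ₊₁⌋:
  k=1: m=25, d=17, a=2
  k=2: m=9, d=33, a=1
  k=3: m=24, d=2, a=24
  k=4: m=24, d=33, a=1
  k=5: m=9, d=17, a=2
  k=6: m=25, d=1, a=50
d=1 and a=2a₀=50 at k=6, so the next step gives (m, d) = (25, 17) again — its k=1 value — and the period has length 6.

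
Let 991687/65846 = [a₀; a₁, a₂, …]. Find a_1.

16

991687 = 15·65846 + 3997   →  a_0 = 15
65846 = 16·3997 + 1894   →  a_1 = 16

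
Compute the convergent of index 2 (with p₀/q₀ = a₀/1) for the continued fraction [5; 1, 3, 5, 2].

23/4

Using pₖ = aₖpₖ₋₁ + pₖ₋₂, qₖ = aₖqₖ₋₁ + qₖ₋₂ (with p₋₁=1, p₋₂=0, q₋₁=0, q₋₂=1):
  k=0: a=5, p=5, q=1
  k=1: a=1, p=6, q=1
  k=2: a=3, p=23, q=4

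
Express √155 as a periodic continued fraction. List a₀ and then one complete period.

a₀ = ⌊√155⌋ = 12.
With m₀=0, d₀=1 and mₖ₊₁ = dₖaₖ − mₖ, dₖ₊₁ = (n − mₖ₊₁²)/dₖ, aₖ₊₁ = ⌊(a₀+mₖ₊₁)/dₖ₊₁⌋:
  k=1: m=12, d=11, a=2
  k=2: m=10, d=5, a=4
  k=3: m=10, d=11, a=2
  k=4: m=12, d=1, a=24
d=1 and a=2a₀=24 at k=4, so the next step gives (m, d) = (12, 11) again — its k=1 value — and the period has length 4.

[12; 2, 4, 2, 24]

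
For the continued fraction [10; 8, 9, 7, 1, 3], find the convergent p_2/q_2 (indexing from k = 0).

Using pₖ = aₖpₖ₋₁ + pₖ₋₂, qₖ = aₖqₖ₋₁ + qₖ₋₂ (with p₋₁=1, p₋₂=0, q₋₁=0, q₋₂=1):
  k=0: a=10, p=10, q=1
  k=1: a=8, p=81, q=8
  k=2: a=9, p=739, q=73

739/73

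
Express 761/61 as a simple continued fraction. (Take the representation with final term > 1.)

761 = 12·61 + 29
61 = 2·29 + 3
29 = 9·3 + 2
3 = 1·2 + 1
2 = 2·1 + 0  (stop)
So 761/61 = [12; 2, 9, 1, 2].

[12; 2, 9, 1, 2]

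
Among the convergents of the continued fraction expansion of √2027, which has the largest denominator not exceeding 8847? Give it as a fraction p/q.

182385/4051

√2027 = [45; 45, 90, …] (period length 2).
Convergents:
  p_0/q_0 = 45/1
  p_1/q_1 = 2026/45
  p_2/q_2 = 182385/4051
  p_3/q_3 = 8209351/182340
q_2 = 4051 ≤ 8847 < 182340 = q_3, so the answer is 182385/4051.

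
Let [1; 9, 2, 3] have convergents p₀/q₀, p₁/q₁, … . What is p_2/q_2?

Using pₖ = aₖpₖ₋₁ + pₖ₋₂, qₖ = aₖqₖ₋₁ + qₖ₋₂ (with p₋₁=1, p₋₂=0, q₋₁=0, q₋₂=1):
  k=0: a=1, p=1, q=1
  k=1: a=9, p=10, q=9
  k=2: a=2, p=21, q=19

21/19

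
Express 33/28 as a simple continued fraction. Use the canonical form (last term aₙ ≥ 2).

33 = 1*28 + 5
28 = 5*5 + 3
5 = 1*3 + 2
3 = 1*2 + 1
2 = 2*1 + 0  (stop)
So 33/28 = [1; 5, 1, 1, 2].

[1; 5, 1, 1, 2]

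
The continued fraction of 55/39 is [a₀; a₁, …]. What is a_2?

55 = 1·39 + 16   →  a_0 = 1
39 = 2·16 + 7   →  a_1 = 2
16 = 2·7 + 2   →  a_2 = 2

2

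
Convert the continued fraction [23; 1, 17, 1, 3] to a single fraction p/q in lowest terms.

1796/75

Fold from the inside: start with 3/1.
  1 + 1/3 = 4/3
  17 + 3/4 = 71/4
  1 + 4/71 = 75/71
  23 + 71/75 = 1796/75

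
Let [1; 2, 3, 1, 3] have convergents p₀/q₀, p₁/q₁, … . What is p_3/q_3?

13/9

Using pₖ = aₖpₖ₋₁ + pₖ₋₂, qₖ = aₖqₖ₋₁ + qₖ₋₂ (with p₋₁=1, p₋₂=0, q₋₁=0, q₋₂=1):
  k=0: a=1, p=1, q=1
  k=1: a=2, p=3, q=2
  k=2: a=3, p=10, q=7
  k=3: a=1, p=13, q=9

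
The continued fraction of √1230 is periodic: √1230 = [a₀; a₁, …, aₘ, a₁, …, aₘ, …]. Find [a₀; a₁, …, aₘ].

[35; 14, 70]

a₀ = ⌊√1230⌋ = 35.
With m₀=0, d₀=1 and mₖ₊₁ = dₖaₖ − mₖ, dₖ₊₁ = (n − mₖ₊₁²)/dₖ, aₖ₊₁ = ⌊(a₀+mₖ₊₁)/dₖ₊₁⌋:
  k=1: m=35, d=5, a=14
  k=2: m=35, d=1, a=70
d=1 and a=2a₀=70 at k=2, so the next step gives (m, d) = (35, 5) again — its k=1 value — and the period has length 2.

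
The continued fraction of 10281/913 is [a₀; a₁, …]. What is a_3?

5

10281 = 11·913 + 238   →  a_0 = 11
913 = 3·238 + 199   →  a_1 = 3
238 = 1·199 + 39   →  a_2 = 1
199 = 5·39 + 4   →  a_3 = 5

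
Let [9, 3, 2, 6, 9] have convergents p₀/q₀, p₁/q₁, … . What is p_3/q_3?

418/45

Using pₖ = aₖpₖ₋₁ + pₖ₋₂, qₖ = aₖqₖ₋₁ + qₖ₋₂ (with p₋₁=1, p₋₂=0, q₋₁=0, q₋₂=1):
  k=0: a=9, p=9, q=1
  k=1: a=3, p=28, q=3
  k=2: a=2, p=65, q=7
  k=3: a=6, p=418, q=45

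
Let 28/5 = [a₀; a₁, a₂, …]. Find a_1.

28 = 5·5 + 3   →  a_0 = 5
5 = 1·3 + 2   →  a_1 = 1

1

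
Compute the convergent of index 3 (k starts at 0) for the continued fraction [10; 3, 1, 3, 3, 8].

154/15

Using pₖ = aₖpₖ₋₁ + pₖ₋₂, qₖ = aₖqₖ₋₁ + qₖ₋₂ (with p₋₁=1, p₋₂=0, q₋₁=0, q₋₂=1):
  k=0: a=10, p=10, q=1
  k=1: a=3, p=31, q=3
  k=2: a=1, p=41, q=4
  k=3: a=3, p=154, q=15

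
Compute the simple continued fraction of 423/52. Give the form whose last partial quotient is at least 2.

423 = 8×52 + 7
52 = 7×7 + 3
7 = 2×3 + 1
3 = 3×1 + 0  (stop)
So 423/52 = [8; 7, 2, 3].

[8; 7, 2, 3]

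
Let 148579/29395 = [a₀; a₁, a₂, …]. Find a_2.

148579 = 5·29395 + 1604   →  a_0 = 5
29395 = 18·1604 + 523   →  a_1 = 18
1604 = 3·523 + 35   →  a_2 = 3

3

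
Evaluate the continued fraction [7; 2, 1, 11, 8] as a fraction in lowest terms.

2078/283

Using pₖ = aₖpₖ₋₁ + pₖ₋₂ and qₖ = aₖqₖ₋₁ + qₖ₋₂:
  k=0: a=7, p=7, q=1
  k=1: a=2, p=15, q=2
  k=2: a=1, p=22, q=3
  k=3: a=11, p=257, q=35
  k=4: a=8, p=2078, q=283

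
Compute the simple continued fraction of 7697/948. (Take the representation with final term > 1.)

[8; 8, 2, 1, 1, 3, 6]

7697 = 8*948 + 113
948 = 8*113 + 44
113 = 2*44 + 25
44 = 1*25 + 19
25 = 1*19 + 6
19 = 3*6 + 1
6 = 6*1 + 0  (stop)
So 7697/948 = [8; 8, 2, 1, 1, 3, 6].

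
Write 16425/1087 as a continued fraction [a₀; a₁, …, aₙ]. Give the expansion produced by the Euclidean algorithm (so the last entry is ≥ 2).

16425 = 15·1087 + 120
1087 = 9·120 + 7
120 = 17·7 + 1
7 = 7·1 + 0  (stop)
So 16425/1087 = [15; 9, 17, 7].

[15; 9, 17, 7]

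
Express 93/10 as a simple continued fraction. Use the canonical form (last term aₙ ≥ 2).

[9; 3, 3]

93 = 9×10 + 3
10 = 3×3 + 1
3 = 3×1 + 0  (stop)
So 93/10 = [9; 3, 3].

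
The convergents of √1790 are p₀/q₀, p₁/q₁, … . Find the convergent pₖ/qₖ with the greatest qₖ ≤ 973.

√1790 = [42; 3, 4, 8, 4, 3, 84, …] (period length 6).
Convergents:
  p_0/q_0 = 42/1
  p_1/q_1 = 127/3
  p_2/q_2 = 550/13
  p_3/q_3 = 4527/107
  p_4/q_4 = 18658/441
  p_5/q_5 = 60501/1430
q_4 = 441 ≤ 973 < 1430 = q_5, so the answer is 18658/441.

18658/441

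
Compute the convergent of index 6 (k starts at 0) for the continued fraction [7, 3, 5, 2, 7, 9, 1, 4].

Using pₖ = aₖpₖ₋₁ + pₖ₋₂, qₖ = aₖqₖ₋₁ + qₖ₋₂ (with p₋₁=1, p₋₂=0, q₋₁=0, q₋₂=1):
  k=0: a=7, p=7, q=1
  k=1: a=3, p=22, q=3
  k=2: a=5, p=117, q=16
  k=3: a=2, p=256, q=35
  k=4: a=7, p=1909, q=261
  k=5: a=9, p=17437, q=2384
  k=6: a=1, p=19346, q=2645

19346/2645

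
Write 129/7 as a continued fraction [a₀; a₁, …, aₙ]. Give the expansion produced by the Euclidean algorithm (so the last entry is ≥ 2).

[18; 2, 3]

129 = 18×7 + 3
7 = 2×3 + 1
3 = 3×1 + 0  (stop)
So 129/7 = [18; 2, 3].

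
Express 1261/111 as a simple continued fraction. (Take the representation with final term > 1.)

[11; 2, 1, 3, 2, 4]

1261 = 11*111 + 40
111 = 2*40 + 31
40 = 1*31 + 9
31 = 3*9 + 4
9 = 2*4 + 1
4 = 4*1 + 0  (stop)
So 1261/111 = [11; 2, 1, 3, 2, 4].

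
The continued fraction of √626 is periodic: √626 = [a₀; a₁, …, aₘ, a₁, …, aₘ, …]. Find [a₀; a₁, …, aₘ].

[25; 50]

a₀ = ⌊√626⌋ = 25.
With m₀=0, d₀=1 and mₖ₊₁ = dₖaₖ − mₖ, dₖ₊₁ = (n − mₖ₊₁²)/dₖ, aₖ₊₁ = ⌊(a₀+mₖ₊₁)/dₖ₊₁⌋:
  k=1: m=25, d=1, a=50
d=1 and a=2a₀=50 at k=1, so the next step gives (m, d) = (25, 1) again — its k=1 value — and the period has length 1.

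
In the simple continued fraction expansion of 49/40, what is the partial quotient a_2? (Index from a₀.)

49 = 1·40 + 9   →  a_0 = 1
40 = 4·9 + 4   →  a_1 = 4
9 = 2·4 + 1   →  a_2 = 2

2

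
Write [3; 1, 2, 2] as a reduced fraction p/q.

Using pₖ = aₖpₖ₋₁ + pₖ₋₂ and qₖ = aₖqₖ₋₁ + qₖ₋₂:
  k=0: a=3, p=3, q=1
  k=1: a=1, p=4, q=1
  k=2: a=2, p=11, q=3
  k=3: a=2, p=26, q=7

26/7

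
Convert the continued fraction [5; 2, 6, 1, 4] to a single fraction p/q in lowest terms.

399/73

Using pₖ = aₖpₖ₋₁ + pₖ₋₂ and qₖ = aₖqₖ₋₁ + qₖ₋₂:
  k=0: a=5, p=5, q=1
  k=1: a=2, p=11, q=2
  k=2: a=6, p=71, q=13
  k=3: a=1, p=82, q=15
  k=4: a=4, p=399, q=73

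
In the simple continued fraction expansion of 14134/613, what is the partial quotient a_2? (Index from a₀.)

1

14134 = 23·613 + 35   →  a_0 = 23
613 = 17·35 + 18   →  a_1 = 17
35 = 1·18 + 17   →  a_2 = 1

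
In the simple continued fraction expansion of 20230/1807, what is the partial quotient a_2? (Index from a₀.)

20230 = 11·1807 + 353   →  a_0 = 11
1807 = 5·353 + 42   →  a_1 = 5
353 = 8·42 + 17   →  a_2 = 8

8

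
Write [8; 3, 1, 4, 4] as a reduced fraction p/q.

Using pₖ = aₖpₖ₋₁ + pₖ₋₂ and qₖ = aₖqₖ₋₁ + qₖ₋₂:
  k=0: a=8, p=8, q=1
  k=1: a=3, p=25, q=3
  k=2: a=1, p=33, q=4
  k=3: a=4, p=157, q=19
  k=4: a=4, p=661, q=80

661/80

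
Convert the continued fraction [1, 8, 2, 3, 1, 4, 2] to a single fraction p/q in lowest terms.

897/802

Using pₖ = aₖpₖ₋₁ + pₖ₋₂ and qₖ = aₖqₖ₋₁ + qₖ₋₂:
  k=0: a=1, p=1, q=1
  k=1: a=8, p=9, q=8
  k=2: a=2, p=19, q=17
  k=3: a=3, p=66, q=59
  k=4: a=1, p=85, q=76
  k=5: a=4, p=406, q=363
  k=6: a=2, p=897, q=802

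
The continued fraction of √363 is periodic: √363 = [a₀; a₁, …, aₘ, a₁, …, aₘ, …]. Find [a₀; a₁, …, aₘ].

[19; 19, 38]

a₀ = ⌊√363⌋ = 19.
With m₀=0, d₀=1 and mₖ₊₁ = dₖaₖ − mₖ, dₖ₊₁ = (n − mₖ₊₁²)/dₖ, aₖ₊₁ = ⌊(a₀+mₖ₊₁)/dₖ₊₁⌋:
  k=1: m=19, d=2, a=19
  k=2: m=19, d=1, a=38
d=1 and a=2a₀=38 at k=2, so the next step gives (m, d) = (19, 2) again — its k=1 value — and the period has length 2.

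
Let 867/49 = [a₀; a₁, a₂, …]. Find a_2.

2

867 = 17·49 + 34   →  a_0 = 17
49 = 1·34 + 15   →  a_1 = 1
34 = 2·15 + 4   →  a_2 = 2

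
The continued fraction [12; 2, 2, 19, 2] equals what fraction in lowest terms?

2468/199

Using pₖ = aₖpₖ₋₁ + pₖ₋₂ and qₖ = aₖqₖ₋₁ + qₖ₋₂:
  k=0: a=12, p=12, q=1
  k=1: a=2, p=25, q=2
  k=2: a=2, p=62, q=5
  k=3: a=19, p=1203, q=97
  k=4: a=2, p=2468, q=199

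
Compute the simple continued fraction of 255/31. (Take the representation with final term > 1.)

255 = 8*31 + 7
31 = 4*7 + 3
7 = 2*3 + 1
3 = 3*1 + 0  (stop)
So 255/31 = [8; 4, 2, 3].

[8; 4, 2, 3]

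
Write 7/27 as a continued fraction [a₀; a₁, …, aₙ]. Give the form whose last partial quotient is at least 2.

7 = 0*27 + 7
27 = 3*7 + 6
7 = 1*6 + 1
6 = 6*1 + 0  (stop)
So 7/27 = [0; 3, 1, 6].

[0; 3, 1, 6]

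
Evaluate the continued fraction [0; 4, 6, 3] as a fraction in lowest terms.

Using pₖ = aₖpₖ₋₁ + pₖ₋₂ and qₖ = aₖqₖ₋₁ + qₖ₋₂:
  k=0: a=0, p=0, q=1
  k=1: a=4, p=1, q=4
  k=2: a=6, p=6, q=25
  k=3: a=3, p=19, q=79

19/79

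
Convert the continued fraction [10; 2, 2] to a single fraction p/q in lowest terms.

Using pₖ = aₖpₖ₋₁ + pₖ₋₂ and qₖ = aₖqₖ₋₁ + qₖ₋₂:
  k=0: a=10, p=10, q=1
  k=1: a=2, p=21, q=2
  k=2: a=2, p=52, q=5

52/5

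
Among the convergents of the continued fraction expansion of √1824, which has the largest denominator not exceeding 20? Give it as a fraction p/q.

√1824 = [42; 1, 2, 2, 2, 1, 84, …] (period length 6).
Convergents:
  p_0/q_0 = 42/1
  p_1/q_1 = 43/1
  p_2/q_2 = 128/3
  p_3/q_3 = 299/7
  p_4/q_4 = 726/17
  p_5/q_5 = 1025/24
q_4 = 17 ≤ 20 < 24 = q_5, so the answer is 726/17.

726/17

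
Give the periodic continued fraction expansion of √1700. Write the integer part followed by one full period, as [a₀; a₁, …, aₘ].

a₀ = ⌊√1700⌋ = 41.
With m₀=0, d₀=1 and mₖ₊₁ = dₖaₖ − mₖ, dₖ₊₁ = (n − mₖ₊₁²)/dₖ, aₖ₊₁ = ⌊(a₀+mₖ₊₁)/dₖ₊₁⌋:
  k=1: m=41, d=19, a=4
  k=2: m=35, d=25, a=3
  k=3: m=40, d=4, a=20
  k=4: m=40, d=25, a=3
  k=5: m=35, d=19, a=4
  k=6: m=41, d=1, a=82
d=1 and a=2a₀=82 at k=6, so the next step gives (m, d) = (41, 19) again — its k=1 value — and the period has length 6.

[41; 4, 3, 20, 3, 4, 82]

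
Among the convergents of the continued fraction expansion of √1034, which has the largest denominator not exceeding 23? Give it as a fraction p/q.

418/13

√1034 = [32; 6, 2, 2, 2, 6, 64, …] (period length 6).
Convergents:
  p_0/q_0 = 32/1
  p_1/q_1 = 193/6
  p_2/q_2 = 418/13
  p_3/q_3 = 1029/32
q_2 = 13 ≤ 23 < 32 = q_3, so the answer is 418/13.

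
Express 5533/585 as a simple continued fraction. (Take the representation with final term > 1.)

[9; 2, 5, 2, 7, 1, 2]

5533 = 9·585 + 268
585 = 2·268 + 49
268 = 5·49 + 23
49 = 2·23 + 3
23 = 7·3 + 2
3 = 1·2 + 1
2 = 2·1 + 0  (stop)
So 5533/585 = [9; 2, 5, 2, 7, 1, 2].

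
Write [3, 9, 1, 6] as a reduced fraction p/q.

214/69

Using pₖ = aₖpₖ₋₁ + pₖ₋₂ and qₖ = aₖqₖ₋₁ + qₖ₋₂:
  k=0: a=3, p=3, q=1
  k=1: a=9, p=28, q=9
  k=2: a=1, p=31, q=10
  k=3: a=6, p=214, q=69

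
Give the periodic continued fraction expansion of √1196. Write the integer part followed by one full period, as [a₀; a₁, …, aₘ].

a₀ = ⌊√1196⌋ = 34.
With m₀=0, d₀=1 and mₖ₊₁ = dₖaₖ − mₖ, dₖ₊₁ = (n − mₖ₊₁²)/dₖ, aₖ₊₁ = ⌊(a₀+mₖ₊₁)/dₖ₊₁⌋:
  k=1: m=34, d=40, a=1
  k=2: m=6, d=29, a=1
  k=3: m=23, d=23, a=2
  k=4: m=23, d=29, a=1
  k=5: m=6, d=40, a=1
  k=6: m=34, d=1, a=68
d=1 and a=2a₀=68 at k=6, so the next step gives (m, d) = (34, 40) again — its k=1 value — and the period has length 6.

[34; 1, 1, 2, 1, 1, 68]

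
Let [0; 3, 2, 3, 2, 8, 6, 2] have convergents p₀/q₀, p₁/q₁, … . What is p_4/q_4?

Using pₖ = aₖpₖ₋₁ + pₖ₋₂, qₖ = aₖqₖ₋₁ + qₖ₋₂ (with p₋₁=1, p₋₂=0, q₋₁=0, q₋₂=1):
  k=0: a=0, p=0, q=1
  k=1: a=3, p=1, q=3
  k=2: a=2, p=2, q=7
  k=3: a=3, p=7, q=24
  k=4: a=2, p=16, q=55

16/55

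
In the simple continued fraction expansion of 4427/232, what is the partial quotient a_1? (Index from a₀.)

12

4427 = 19·232 + 19   →  a_0 = 19
232 = 12·19 + 4   →  a_1 = 12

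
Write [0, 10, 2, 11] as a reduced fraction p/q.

23/241

Using pₖ = aₖpₖ₋₁ + pₖ₋₂ and qₖ = aₖqₖ₋₁ + qₖ₋₂:
  k=0: a=0, p=0, q=1
  k=1: a=10, p=1, q=10
  k=2: a=2, p=2, q=21
  k=3: a=11, p=23, q=241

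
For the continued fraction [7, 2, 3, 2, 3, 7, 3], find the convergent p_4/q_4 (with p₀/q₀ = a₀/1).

Using pₖ = aₖpₖ₋₁ + pₖ₋₂, qₖ = aₖqₖ₋₁ + qₖ₋₂ (with p₋₁=1, p₋₂=0, q₋₁=0, q₋₂=1):
  k=0: a=7, p=7, q=1
  k=1: a=2, p=15, q=2
  k=2: a=3, p=52, q=7
  k=3: a=2, p=119, q=16
  k=4: a=3, p=409, q=55

409/55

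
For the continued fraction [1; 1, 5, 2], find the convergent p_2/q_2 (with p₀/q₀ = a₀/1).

Using pₖ = aₖpₖ₋₁ + pₖ₋₂, qₖ = aₖqₖ₋₁ + qₖ₋₂ (with p₋₁=1, p₋₂=0, q₋₁=0, q₋₂=1):
  k=0: a=1, p=1, q=1
  k=1: a=1, p=2, q=1
  k=2: a=5, p=11, q=6

11/6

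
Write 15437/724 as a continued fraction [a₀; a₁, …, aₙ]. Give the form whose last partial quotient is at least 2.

15437 = 21*724 + 233
724 = 3*233 + 25
233 = 9*25 + 8
25 = 3*8 + 1
8 = 8*1 + 0  (stop)
So 15437/724 = [21; 3, 9, 3, 8].

[21; 3, 9, 3, 8]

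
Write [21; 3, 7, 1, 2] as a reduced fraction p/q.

Using pₖ = aₖpₖ₋₁ + pₖ₋₂ and qₖ = aₖqₖ₋₁ + qₖ₋₂:
  k=0: a=21, p=21, q=1
  k=1: a=3, p=64, q=3
  k=2: a=7, p=469, q=22
  k=3: a=1, p=533, q=25
  k=4: a=2, p=1535, q=72

1535/72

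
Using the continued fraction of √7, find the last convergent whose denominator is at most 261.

590/223

√7 = [2; 1, 1, 1, 4, …] (period length 4).
Convergents:
  p_0/q_0 = 2/1
  p_1/q_1 = 3/1
  p_2/q_2 = 5/2
  p_3/q_3 = 8/3
  p_4/q_4 = 37/14
  p_5/q_5 = 45/17
  p_6/q_6 = 82/31
  p_7/q_7 = 127/48
  p_8/q_8 = 590/223
  p_9/q_9 = 717/271
q_8 = 223 ≤ 261 < 271 = q_9, so the answer is 590/223.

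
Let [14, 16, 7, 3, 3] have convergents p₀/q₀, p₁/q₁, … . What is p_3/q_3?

4992/355

Using pₖ = aₖpₖ₋₁ + pₖ₋₂, qₖ = aₖqₖ₋₁ + qₖ₋₂ (with p₋₁=1, p₋₂=0, q₋₁=0, q₋₂=1):
  k=0: a=14, p=14, q=1
  k=1: a=16, p=225, q=16
  k=2: a=7, p=1589, q=113
  k=3: a=3, p=4992, q=355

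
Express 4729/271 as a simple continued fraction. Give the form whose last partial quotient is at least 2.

[17; 2, 4, 1, 1, 13]

4729 = 17×271 + 122
271 = 2×122 + 27
122 = 4×27 + 14
27 = 1×14 + 13
14 = 1×13 + 1
13 = 13×1 + 0  (stop)
So 4729/271 = [17; 2, 4, 1, 1, 13].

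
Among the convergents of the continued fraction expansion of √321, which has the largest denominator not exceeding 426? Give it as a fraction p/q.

√321 = [17; 1, 10, 1, 34, …] (period length 4).
Convergents:
  p_0/q_0 = 17/1
  p_1/q_1 = 18/1
  p_2/q_2 = 197/11
  p_3/q_3 = 215/12
  p_4/q_4 = 7507/419
  p_5/q_5 = 7722/431
q_4 = 419 ≤ 426 < 431 = q_5, so the answer is 7507/419.

7507/419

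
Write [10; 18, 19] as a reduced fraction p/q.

3449/343

Fold from the inside: start with 19/1.
  18 + 1/19 = 343/19
  10 + 19/343 = 3449/343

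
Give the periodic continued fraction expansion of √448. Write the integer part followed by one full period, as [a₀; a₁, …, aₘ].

a₀ = ⌊√448⌋ = 21.

[21; 6, 42]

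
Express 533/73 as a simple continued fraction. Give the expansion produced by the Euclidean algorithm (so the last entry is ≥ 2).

533 = 7×73 + 22
73 = 3×22 + 7
22 = 3×7 + 1
7 = 7×1 + 0  (stop)
So 533/73 = [7; 3, 3, 7].

[7; 3, 3, 7]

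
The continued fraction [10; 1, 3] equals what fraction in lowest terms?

43/4

Using pₖ = aₖpₖ₋₁ + pₖ₋₂ and qₖ = aₖqₖ₋₁ + qₖ₋₂:
  k=0: a=10, p=10, q=1
  k=1: a=1, p=11, q=1
  k=2: a=3, p=43, q=4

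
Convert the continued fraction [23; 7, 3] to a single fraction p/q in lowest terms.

509/22

Using pₖ = aₖpₖ₋₁ + pₖ₋₂ and qₖ = aₖqₖ₋₁ + qₖ₋₂:
  k=0: a=23, p=23, q=1
  k=1: a=7, p=162, q=7
  k=2: a=3, p=509, q=22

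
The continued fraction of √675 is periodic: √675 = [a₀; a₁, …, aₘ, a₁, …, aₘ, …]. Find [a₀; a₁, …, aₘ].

a₀ = ⌊√675⌋ = 25.
With m₀=0, d₀=1 and mₖ₊₁ = dₖaₖ − mₖ, dₖ₊₁ = (n − mₖ₊₁²)/dₖ, aₖ₊₁ = ⌊(a₀+mₖ₊₁)/dₖ₊₁⌋:
  k=1: m=25, d=50, a=1
  k=2: m=25, d=1, a=50
d=1 and a=2a₀=50 at k=2, so the next step gives (m, d) = (25, 50) again — its k=1 value — and the period has length 2.

[25; 1, 50]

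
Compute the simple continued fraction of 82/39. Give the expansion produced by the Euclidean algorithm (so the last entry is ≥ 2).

82 = 2·39 + 4
39 = 9·4 + 3
4 = 1·3 + 1
3 = 3·1 + 0  (stop)
So 82/39 = [2; 9, 1, 3].

[2; 9, 1, 3]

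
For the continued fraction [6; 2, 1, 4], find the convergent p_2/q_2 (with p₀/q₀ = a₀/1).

Using pₖ = aₖpₖ₋₁ + pₖ₋₂, qₖ = aₖqₖ₋₁ + qₖ₋₂ (with p₋₁=1, p₋₂=0, q₋₁=0, q₋₂=1):
  k=0: a=6, p=6, q=1
  k=1: a=2, p=13, q=2
  k=2: a=1, p=19, q=3

19/3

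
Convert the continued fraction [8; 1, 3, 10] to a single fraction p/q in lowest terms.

Fold from the inside: start with 10/1.
  3 + 1/10 = 31/10
  1 + 10/31 = 41/31
  8 + 31/41 = 359/41

359/41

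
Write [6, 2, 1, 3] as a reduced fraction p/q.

70/11

Using pₖ = aₖpₖ₋₁ + pₖ₋₂ and qₖ = aₖqₖ₋₁ + qₖ₋₂:
  k=0: a=6, p=6, q=1
  k=1: a=2, p=13, q=2
  k=2: a=1, p=19, q=3
  k=3: a=3, p=70, q=11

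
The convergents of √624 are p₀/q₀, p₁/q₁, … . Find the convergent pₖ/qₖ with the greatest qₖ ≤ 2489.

√624 = [24; 1, 48, …] (period length 2).
Convergents:
  p_0/q_0 = 24/1
  p_1/q_1 = 25/1
  p_2/q_2 = 1224/49
  p_3/q_3 = 1249/50
  p_4/q_4 = 61176/2449
  p_5/q_5 = 62425/2499
q_4 = 2449 ≤ 2489 < 2499 = q_5, so the answer is 61176/2449.

61176/2449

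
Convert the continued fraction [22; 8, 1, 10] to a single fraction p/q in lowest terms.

Fold from the inside: start with 10/1.
  1 + 1/10 = 11/10
  8 + 10/11 = 98/11
  22 + 11/98 = 2167/98

2167/98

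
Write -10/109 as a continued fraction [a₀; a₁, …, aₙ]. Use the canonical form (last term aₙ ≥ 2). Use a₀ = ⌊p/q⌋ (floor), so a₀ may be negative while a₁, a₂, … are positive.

[-1; 1, 9, 1, 9]

-10 = -1*109 + 99
109 = 1*99 + 10
99 = 9*10 + 9
10 = 1*9 + 1
9 = 9*1 + 0  (stop)
So -10/109 = [-1; 1, 9, 1, 9].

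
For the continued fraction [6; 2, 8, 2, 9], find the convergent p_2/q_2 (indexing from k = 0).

110/17

Using pₖ = aₖpₖ₋₁ + pₖ₋₂, qₖ = aₖqₖ₋₁ + qₖ₋₂ (with p₋₁=1, p₋₂=0, q₋₁=0, q₋₂=1):
  k=0: a=6, p=6, q=1
  k=1: a=2, p=13, q=2
  k=2: a=8, p=110, q=17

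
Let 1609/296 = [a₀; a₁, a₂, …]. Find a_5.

1609 = 5·296 + 129   →  a_0 = 5
296 = 2·129 + 38   →  a_1 = 2
129 = 3·38 + 15   →  a_2 = 3
38 = 2·15 + 8   →  a_3 = 2
15 = 1·8 + 7   →  a_4 = 1
8 = 1·7 + 1   →  a_5 = 1

1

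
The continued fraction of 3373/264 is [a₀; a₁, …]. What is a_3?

3373 = 12·264 + 205   →  a_0 = 12
264 = 1·205 + 59   →  a_1 = 1
205 = 3·59 + 28   →  a_2 = 3
59 = 2·28 + 3   →  a_3 = 2

2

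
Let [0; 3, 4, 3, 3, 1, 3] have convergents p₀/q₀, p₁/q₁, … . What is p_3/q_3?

13/42

Using pₖ = aₖpₖ₋₁ + pₖ₋₂, qₖ = aₖqₖ₋₁ + qₖ₋₂ (with p₋₁=1, p₋₂=0, q₋₁=0, q₋₂=1):
  k=0: a=0, p=0, q=1
  k=1: a=3, p=1, q=3
  k=2: a=4, p=4, q=13
  k=3: a=3, p=13, q=42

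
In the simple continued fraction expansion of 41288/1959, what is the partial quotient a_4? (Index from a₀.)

3

41288 = 21·1959 + 149   →  a_0 = 21
1959 = 13·149 + 22   →  a_1 = 13
149 = 6·22 + 17   →  a_2 = 6
22 = 1·17 + 5   →  a_3 = 1
17 = 3·5 + 2   →  a_4 = 3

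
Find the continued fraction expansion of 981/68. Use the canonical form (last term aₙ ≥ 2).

981 = 14*68 + 29
68 = 2*29 + 10
29 = 2*10 + 9
10 = 1*9 + 1
9 = 9*1 + 0  (stop)
So 981/68 = [14; 2, 2, 1, 9].

[14; 2, 2, 1, 9]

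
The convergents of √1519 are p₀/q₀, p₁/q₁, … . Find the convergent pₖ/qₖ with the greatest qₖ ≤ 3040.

√1519 = [38; 1, 37, 1, 76, …] (period length 4).
Convergents:
  p_0/q_0 = 38/1
  p_1/q_1 = 39/1
  p_2/q_2 = 1481/38
  p_3/q_3 = 1520/39
  p_4/q_4 = 117001/3002
  p_5/q_5 = 118521/3041
q_4 = 3002 ≤ 3040 < 3041 = q_5, so the answer is 117001/3002.

117001/3002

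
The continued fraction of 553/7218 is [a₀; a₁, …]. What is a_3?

553 = 0·7218 + 553   →  a_0 = 0
7218 = 13·553 + 29   →  a_1 = 13
553 = 19·29 + 2   →  a_2 = 19
29 = 14·2 + 1   →  a_3 = 14

14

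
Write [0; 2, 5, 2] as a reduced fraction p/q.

11/24

Using pₖ = aₖpₖ₋₁ + pₖ₋₂ and qₖ = aₖqₖ₋₁ + qₖ₋₂:
  k=0: a=0, p=0, q=1
  k=1: a=2, p=1, q=2
  k=2: a=5, p=5, q=11
  k=3: a=2, p=11, q=24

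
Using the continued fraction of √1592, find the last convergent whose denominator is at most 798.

√1592 = [39; 1, 8, 1, 78, …] (period length 4).
Convergents:
  p_0/q_0 = 39/1
  p_1/q_1 = 40/1
  p_2/q_2 = 359/9
  p_3/q_3 = 399/10
  p_4/q_4 = 31481/789
  p_5/q_5 = 31880/799
q_4 = 789 ≤ 798 < 799 = q_5, so the answer is 31481/789.

31481/789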